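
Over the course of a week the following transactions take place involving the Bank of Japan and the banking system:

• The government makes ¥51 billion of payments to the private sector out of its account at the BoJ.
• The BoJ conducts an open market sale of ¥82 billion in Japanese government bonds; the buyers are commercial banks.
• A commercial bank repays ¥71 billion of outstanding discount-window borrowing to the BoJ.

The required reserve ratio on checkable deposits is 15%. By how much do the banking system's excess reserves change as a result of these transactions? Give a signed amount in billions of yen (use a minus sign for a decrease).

-¥109.65 billion

Government spending ¥51 billion: reserves +¥51B, deposits +¥51B.
OMO sale (to banks) ¥82 billion: reserves −¥82B, deposits 0.
Discount-window repayment ¥71 billion: reserves −¥71B, deposits 0.
Totals: Δreserves = −¥102B, Δdeposits = +¥51B.
Δrequired reserves = 15% × +¥51B = +¥7.65B.
Δexcess reserves = Δreserves − Δrequired = −¥102B − (+¥7.65B) = -¥109.65 billion.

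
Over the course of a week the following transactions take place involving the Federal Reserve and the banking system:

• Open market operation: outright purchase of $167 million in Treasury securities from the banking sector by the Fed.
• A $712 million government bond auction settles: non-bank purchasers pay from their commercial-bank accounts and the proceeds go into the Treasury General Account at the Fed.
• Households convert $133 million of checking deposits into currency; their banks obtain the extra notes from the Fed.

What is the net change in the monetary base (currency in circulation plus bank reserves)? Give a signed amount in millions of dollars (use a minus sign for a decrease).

OMO purchase (from banks) $167 million: Fed balance sheet expands → +$167M.
Government account inflow $712 million: reserves shift to a non-base liability → −$712M.
Currency withdrawal $133 million: just a shift between currency and reserves — both are base money → 0.
Net: 167 − 712 + 0 = -$545 million.

-$545 million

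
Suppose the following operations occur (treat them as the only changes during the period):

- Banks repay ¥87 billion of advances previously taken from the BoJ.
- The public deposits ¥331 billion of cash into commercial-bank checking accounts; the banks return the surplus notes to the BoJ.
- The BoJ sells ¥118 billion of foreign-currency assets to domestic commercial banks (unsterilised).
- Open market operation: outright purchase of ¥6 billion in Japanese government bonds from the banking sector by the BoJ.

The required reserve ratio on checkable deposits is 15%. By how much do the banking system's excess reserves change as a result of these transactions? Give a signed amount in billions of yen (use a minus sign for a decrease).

Discount-window repayment ¥87 billion: reserves −¥87B, deposits 0.
Currency deposit ¥331 billion: reserves +¥331B, deposits +¥331B.
FX sale ¥118 billion: reserves −¥118B, deposits 0.
OMO purchase (from banks) ¥6 billion: reserves +¥6B, deposits 0.
Totals: Δreserves = +¥132B, Δdeposits = +¥331B.
Δrequired reserves = 15% × +¥331B = +¥49.65B.
Δexcess reserves = Δreserves − Δrequired = +¥132B − (+¥49.65B) = +¥82.35 billion.

+¥82.35 billion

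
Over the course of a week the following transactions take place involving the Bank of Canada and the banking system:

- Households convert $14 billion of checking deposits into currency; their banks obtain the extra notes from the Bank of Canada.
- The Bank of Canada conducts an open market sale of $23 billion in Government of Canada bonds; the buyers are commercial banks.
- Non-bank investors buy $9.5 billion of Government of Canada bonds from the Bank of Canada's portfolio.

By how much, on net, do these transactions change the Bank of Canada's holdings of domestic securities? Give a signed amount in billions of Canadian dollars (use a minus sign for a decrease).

-$32.5 billion

Bank of Canada balance sheet:
  Assets:      Securities −$32.5B
  Liabilities: Bank reserves −$46.5B, Currency in circulation +$14B
Commercial banking system:
  Assets:      Reserves at CB −$46.5B, Securities +$23B
  Liabilities: Checkable deposits −$23.5B
So the change in the Bank of Canada's holdings of domestic securities is -$32.5 billion.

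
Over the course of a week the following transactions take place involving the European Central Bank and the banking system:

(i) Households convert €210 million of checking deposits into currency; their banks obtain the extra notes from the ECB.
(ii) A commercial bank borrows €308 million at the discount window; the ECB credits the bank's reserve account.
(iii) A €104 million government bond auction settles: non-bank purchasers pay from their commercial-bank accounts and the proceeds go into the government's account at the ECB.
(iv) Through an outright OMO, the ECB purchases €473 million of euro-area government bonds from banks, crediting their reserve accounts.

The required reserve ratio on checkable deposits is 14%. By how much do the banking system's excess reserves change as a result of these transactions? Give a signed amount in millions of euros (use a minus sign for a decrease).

Currency withdrawal €210 million: reserves −€210M, deposits −€210M.
Discount-window loan €308 million: reserves +€308M, deposits 0.
Government account inflow €104 million: reserves −€104M, deposits −€104M.
OMO purchase (from banks) €473 million: reserves +€473M, deposits 0.
Totals: Δreserves = +€467M, Δdeposits = −€314M.
Δrequired reserves = 14% × −€314M = −€43.96M.
Δexcess reserves = Δreserves − Δrequired = +€467M − (−€43.96M) = +€510.96 million.

+€510.96 million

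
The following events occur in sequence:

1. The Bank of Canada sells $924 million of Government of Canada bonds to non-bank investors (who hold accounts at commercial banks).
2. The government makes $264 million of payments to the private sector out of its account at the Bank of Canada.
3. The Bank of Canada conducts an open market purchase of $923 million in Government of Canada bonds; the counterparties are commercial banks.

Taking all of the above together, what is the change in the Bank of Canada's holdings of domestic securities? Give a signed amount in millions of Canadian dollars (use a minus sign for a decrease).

Bank of Canada balance sheet:
  Assets:      Securities −$1M
  Liabilities: Bank reserves +$263M, Government deposits −$264M
Commercial banking system:
  Assets:      Reserves at CB +$263M, Securities −$923M
  Liabilities: Checkable deposits −$660M
So the change in the Bank of Canada's holdings of domestic securities is -$1 million.

-$1 million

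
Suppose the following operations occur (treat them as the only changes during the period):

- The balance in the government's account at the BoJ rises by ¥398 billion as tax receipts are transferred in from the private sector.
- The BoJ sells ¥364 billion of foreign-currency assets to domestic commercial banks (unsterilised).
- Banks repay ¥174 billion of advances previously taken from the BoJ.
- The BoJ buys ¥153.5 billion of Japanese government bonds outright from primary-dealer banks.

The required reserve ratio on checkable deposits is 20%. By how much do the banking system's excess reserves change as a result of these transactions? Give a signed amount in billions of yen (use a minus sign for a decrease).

-¥702.9 billion

Government account inflow ¥398 billion: reserves −¥398B, deposits −¥398B.
FX sale ¥364 billion: reserves −¥364B, deposits 0.
Discount-window repayment ¥174 billion: reserves −¥174B, deposits 0.
OMO purchase (from banks) ¥153.5 billion: reserves +¥153.5B, deposits 0.
Totals: Δreserves = −¥782.5B, Δdeposits = −¥398B.
Δrequired reserves = 20% × −¥398B = −¥79.6B.
Δexcess reserves = Δreserves − Δrequired = −¥782.5B − (−¥79.6B) = -¥702.9 billion.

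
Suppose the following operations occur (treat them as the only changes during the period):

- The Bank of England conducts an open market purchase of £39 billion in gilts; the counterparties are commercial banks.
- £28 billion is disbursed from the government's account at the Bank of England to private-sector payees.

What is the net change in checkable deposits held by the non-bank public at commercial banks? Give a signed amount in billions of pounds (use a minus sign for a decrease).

OMO purchase (from banks) £39 billion: the counterparty is a bank, so public deposits are unchanged → 0.
Government spending £28 billion: non-bank counterparties' bank balances rise → +£28B.
Net: 0 + 28 = +£28 billion.

+£28 billion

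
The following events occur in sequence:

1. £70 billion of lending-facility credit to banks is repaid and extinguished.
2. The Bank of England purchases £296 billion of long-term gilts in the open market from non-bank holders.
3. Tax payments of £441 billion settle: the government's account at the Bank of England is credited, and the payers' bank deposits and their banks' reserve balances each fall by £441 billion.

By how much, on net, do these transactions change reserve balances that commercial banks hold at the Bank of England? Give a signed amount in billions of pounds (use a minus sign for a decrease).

Bank of England balance sheet:
  Assets:      Securities +£296B, Loans to banks −£70B
  Liabilities: Bank reserves −£215B, Government deposits +£441B
So the change in reserve balances that commercial banks hold at the Bank of England is -£215 billion.

-£215 billion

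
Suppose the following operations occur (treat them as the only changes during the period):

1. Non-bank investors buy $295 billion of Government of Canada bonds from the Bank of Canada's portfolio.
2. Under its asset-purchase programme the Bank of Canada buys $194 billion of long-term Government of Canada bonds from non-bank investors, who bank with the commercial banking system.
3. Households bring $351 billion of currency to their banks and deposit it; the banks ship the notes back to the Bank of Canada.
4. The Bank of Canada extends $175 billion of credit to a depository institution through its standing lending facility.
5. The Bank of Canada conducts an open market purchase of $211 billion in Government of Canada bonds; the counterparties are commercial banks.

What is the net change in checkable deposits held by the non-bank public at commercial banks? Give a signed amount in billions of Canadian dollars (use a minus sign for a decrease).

Bank of Canada balance sheet:
  Assets:      Securities +$110B, Loans to banks +$175B
  Liabilities: Bank reserves +$636B, Currency in circulation −$351B
Commercial banking system:
  Assets:      Reserves at CB +$636B, Securities −$211B
  Liabilities: Checkable deposits +$250B, Borrowings from CB +$175B
So the change in checkable deposits held by the non-bank public at commercial banks is +$250 billion.

+$250 billion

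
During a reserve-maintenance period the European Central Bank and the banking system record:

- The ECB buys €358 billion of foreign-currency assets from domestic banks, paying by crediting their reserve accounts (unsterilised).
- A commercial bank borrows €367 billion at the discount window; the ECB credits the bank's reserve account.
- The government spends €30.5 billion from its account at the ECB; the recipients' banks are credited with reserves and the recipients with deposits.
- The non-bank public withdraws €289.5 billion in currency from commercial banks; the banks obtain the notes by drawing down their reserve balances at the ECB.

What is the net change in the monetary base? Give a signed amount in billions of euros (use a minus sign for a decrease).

+€755.5 billion

ECB balance sheet:
  Assets:      Loans to banks +€367B, Foreign assets +€358B
  Liabilities: Bank reserves +€466B, Currency in circulation +€289.5B, Government deposits −€30.5B
Commercial banking system:
  Assets:      Reserves at CB +€466B, Foreign assets −€358B
  Liabilities: Checkable deposits −€259B, Borrowings from CB +€367B
Monetary base = currency + reserves: +€289.5B + (+€466B) = +€755.5 billion.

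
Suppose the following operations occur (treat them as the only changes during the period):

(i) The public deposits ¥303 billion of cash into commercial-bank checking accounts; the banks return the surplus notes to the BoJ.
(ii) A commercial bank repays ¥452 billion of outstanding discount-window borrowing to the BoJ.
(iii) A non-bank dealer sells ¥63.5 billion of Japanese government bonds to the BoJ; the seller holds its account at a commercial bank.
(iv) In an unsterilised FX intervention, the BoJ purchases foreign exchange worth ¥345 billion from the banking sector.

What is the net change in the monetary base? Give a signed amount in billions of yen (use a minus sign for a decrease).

Currency deposit ¥303 billion: just a shift between currency and reserves — both are base money → 0.
Discount-window repayment ¥452 billion: BoJ balance sheet contracts → −¥452B.
Asset purchase (from non-banks) ¥63.5 billion: BoJ balance sheet expands → +¥63.5B.
FX purchase ¥345 billion: BoJ balance sheet expands → +¥345B.
Net: 0 − 452 + 63.5 + 345 = -¥43.5 billion.

-¥43.5 billion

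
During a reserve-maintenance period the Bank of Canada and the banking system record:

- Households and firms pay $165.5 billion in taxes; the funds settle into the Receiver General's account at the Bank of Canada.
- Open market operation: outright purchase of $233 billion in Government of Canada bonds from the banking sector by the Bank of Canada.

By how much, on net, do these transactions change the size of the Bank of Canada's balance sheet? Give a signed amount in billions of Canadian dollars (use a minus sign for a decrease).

Government account inflow $165.5 billion: only the composition of liabilities changes → 0.
OMO purchase (from banks) $233 billion: a Bank of Canada asset is acquired → +$233B.
Net: 0 + 233 = +$233 billion.

+$233 billion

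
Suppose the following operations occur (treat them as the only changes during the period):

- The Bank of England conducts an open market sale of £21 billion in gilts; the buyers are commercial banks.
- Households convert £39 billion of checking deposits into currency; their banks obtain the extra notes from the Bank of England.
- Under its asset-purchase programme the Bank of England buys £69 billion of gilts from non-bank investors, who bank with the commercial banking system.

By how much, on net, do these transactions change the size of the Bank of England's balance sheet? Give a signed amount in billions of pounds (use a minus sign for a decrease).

OMO sale (to banks) £21 billion: a Bank of England asset is shed → −£21B.
Currency withdrawal £39 billion: only the composition of liabilities changes → 0.
Asset purchase (from non-banks) £69 billion: a Bank of England asset is acquired → +£69B.
Net: −21 + 0 + 69 = +£48 billion.

+£48 billion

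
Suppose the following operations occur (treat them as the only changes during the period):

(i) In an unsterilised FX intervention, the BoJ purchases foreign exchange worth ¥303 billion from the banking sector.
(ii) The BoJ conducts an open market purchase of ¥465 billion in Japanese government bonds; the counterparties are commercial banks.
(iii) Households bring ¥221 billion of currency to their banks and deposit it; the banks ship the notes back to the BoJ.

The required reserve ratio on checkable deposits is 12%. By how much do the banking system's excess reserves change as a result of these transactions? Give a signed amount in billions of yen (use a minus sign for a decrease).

+¥962.48 billion

FX purchase ¥303 billion: reserves +¥303B, deposits 0.
OMO purchase (from banks) ¥465 billion: reserves +¥465B, deposits 0.
Currency deposit ¥221 billion: reserves +¥221B, deposits +¥221B.
Totals: Δreserves = +¥989B, Δdeposits = +¥221B.
Δrequired reserves = 12% × +¥221B = +¥26.52B.
Δexcess reserves = Δreserves − Δrequired = +¥989B − (+¥26.52B) = +¥962.48 billion.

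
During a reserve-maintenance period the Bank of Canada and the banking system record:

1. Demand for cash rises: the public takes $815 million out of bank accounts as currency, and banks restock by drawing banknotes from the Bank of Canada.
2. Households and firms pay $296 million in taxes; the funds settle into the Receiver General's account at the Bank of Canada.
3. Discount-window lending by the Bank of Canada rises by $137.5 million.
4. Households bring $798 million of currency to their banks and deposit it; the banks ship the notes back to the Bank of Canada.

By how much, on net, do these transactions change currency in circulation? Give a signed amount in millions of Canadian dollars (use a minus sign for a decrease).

+$17 million

Currency withdrawal $815 million: notes leave the central bank → +$815M.
Government account inflow $296 million: no currency enters or leaves circulation → 0.
Discount-window loan $137.5 million: no currency enters or leaves circulation → 0.
Currency deposit $798 million: notes return to the central bank → −$798M.
Net: 815 + 0 + 0 − 798 = +$17 million.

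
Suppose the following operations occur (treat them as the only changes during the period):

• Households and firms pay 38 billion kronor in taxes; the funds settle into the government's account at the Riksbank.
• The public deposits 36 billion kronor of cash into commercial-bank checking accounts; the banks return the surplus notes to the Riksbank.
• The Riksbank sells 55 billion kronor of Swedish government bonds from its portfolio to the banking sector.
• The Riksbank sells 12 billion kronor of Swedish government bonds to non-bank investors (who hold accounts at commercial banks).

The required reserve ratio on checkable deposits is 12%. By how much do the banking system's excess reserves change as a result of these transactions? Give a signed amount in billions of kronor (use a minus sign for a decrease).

-67.32 billion

Government account inflow 38 billion kronor: reserves −38B, deposits −38B.
Currency deposit 36 billion kronor: reserves +36B, deposits +36B.
OMO sale (to banks) 55 billion kronor: reserves −55B, deposits 0.
Asset sale (to non-banks) 12 billion kronor: reserves −12B, deposits −12B.
Totals: Δreserves = −69B, Δdeposits = −14B.
Δrequired reserves = 12% × −14B = −1.68B.
Δexcess reserves = Δreserves − Δrequired = −69B − (−1.68B) = -67.32 billion.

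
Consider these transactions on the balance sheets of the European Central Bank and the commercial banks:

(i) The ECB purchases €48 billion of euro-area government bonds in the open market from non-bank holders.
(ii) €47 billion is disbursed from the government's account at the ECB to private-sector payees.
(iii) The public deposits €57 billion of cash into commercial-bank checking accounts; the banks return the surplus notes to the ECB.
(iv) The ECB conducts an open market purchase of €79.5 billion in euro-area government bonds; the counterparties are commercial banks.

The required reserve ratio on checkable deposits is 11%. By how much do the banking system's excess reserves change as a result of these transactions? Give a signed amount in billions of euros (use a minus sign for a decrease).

+€214.78 billion

Asset purchase (from non-banks) €48 billion: reserves +€48B, deposits +€48B.
Government spending €47 billion: reserves +€47B, deposits +€47B.
Currency deposit €57 billion: reserves +€57B, deposits +€57B.
OMO purchase (from banks) €79.5 billion: reserves +€79.5B, deposits 0.
Totals: Δreserves = +€231.5B, Δdeposits = +€152B.
Δrequired reserves = 11% × +€152B = +€16.72B.
Δexcess reserves = Δreserves − Δrequired = +€231.5B − (+€16.72B) = +€214.78 billion.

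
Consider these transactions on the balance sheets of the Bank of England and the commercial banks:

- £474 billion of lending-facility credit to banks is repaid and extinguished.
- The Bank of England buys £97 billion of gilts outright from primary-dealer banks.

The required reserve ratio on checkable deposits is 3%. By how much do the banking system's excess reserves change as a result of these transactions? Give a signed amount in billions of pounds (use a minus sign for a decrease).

-£377 billion

Discount-window repayment £474 billion: reserves −£474B, deposits 0.
OMO purchase (from banks) £97 billion: reserves +£97B, deposits 0.
Totals: Δreserves = −£377B, Δdeposits = 0.
Δrequired reserves = 3% × 0 = 0.
Δexcess reserves = Δreserves − Δrequired = −£377B − (0) = -£377 billion.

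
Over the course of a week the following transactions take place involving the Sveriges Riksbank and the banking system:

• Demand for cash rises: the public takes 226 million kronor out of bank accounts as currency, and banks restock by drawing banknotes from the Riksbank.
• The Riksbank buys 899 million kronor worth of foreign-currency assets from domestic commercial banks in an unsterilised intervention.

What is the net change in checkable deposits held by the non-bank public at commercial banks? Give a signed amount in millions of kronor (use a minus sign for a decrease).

-226 million

Riksbank balance sheet:
  Assets:      Foreign assets +899M
  Liabilities: Bank reserves +673M, Currency in circulation +226M
Commercial banking system:
  Assets:      Reserves at CB +673M, Foreign assets −899M
  Liabilities: Checkable deposits −226M
So the change in checkable deposits held by the non-bank public at commercial banks is -226 million.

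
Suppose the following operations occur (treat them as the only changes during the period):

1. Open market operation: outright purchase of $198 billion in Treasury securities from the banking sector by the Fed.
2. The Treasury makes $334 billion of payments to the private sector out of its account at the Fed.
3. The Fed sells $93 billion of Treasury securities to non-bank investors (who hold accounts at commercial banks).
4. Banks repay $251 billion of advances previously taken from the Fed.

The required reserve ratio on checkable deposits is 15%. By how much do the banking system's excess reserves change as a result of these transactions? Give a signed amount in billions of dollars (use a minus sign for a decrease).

+$151.85 billion

OMO purchase (from banks) $198 billion: reserves +$198B, deposits 0.
Government spending $334 billion: reserves +$334B, deposits +$334B.
Asset sale (to non-banks) $93 billion: reserves −$93B, deposits −$93B.
Discount-window repayment $251 billion: reserves −$251B, deposits 0.
Totals: Δreserves = +$188B, Δdeposits = +$241B.
Δrequired reserves = 15% × +$241B = +$36.15B.
Δexcess reserves = Δreserves − Δrequired = +$188B − (+$36.15B) = +$151.85 billion.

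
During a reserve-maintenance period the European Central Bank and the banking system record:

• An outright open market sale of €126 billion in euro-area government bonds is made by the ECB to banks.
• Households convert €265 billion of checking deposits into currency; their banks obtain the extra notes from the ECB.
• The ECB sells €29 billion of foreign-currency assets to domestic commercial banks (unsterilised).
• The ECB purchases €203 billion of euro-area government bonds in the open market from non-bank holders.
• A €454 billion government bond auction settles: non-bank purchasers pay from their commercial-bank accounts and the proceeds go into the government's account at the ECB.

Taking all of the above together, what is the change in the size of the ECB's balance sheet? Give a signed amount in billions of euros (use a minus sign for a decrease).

OMO sale (to banks) €126 billion: an ECB asset is shed → −€126B.
Currency withdrawal €265 billion: only the composition of liabilities changes → 0.
FX sale €29 billion: an ECB asset is shed → −€29B.
Asset purchase (from non-banks) €203 billion: an ECB asset is acquired → +€203B.
Government account inflow €454 billion: only the composition of liabilities changes → 0.
Net: −126 + 0 − 29 + 203 + 0 = +€48 billion.

+€48 billion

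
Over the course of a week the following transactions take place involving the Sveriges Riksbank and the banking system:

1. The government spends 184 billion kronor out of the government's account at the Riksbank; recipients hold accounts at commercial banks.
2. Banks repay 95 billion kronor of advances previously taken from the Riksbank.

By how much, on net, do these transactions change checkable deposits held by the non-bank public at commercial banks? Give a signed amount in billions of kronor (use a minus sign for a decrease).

Riksbank balance sheet:
  Assets:      Loans to banks −95B
  Liabilities: Bank reserves +89B, Government deposits −184B
Commercial banking system:
  Assets:      Reserves at CB +89B
  Liabilities: Checkable deposits +184B, Borrowings from CB −95B
So the change in checkable deposits held by the non-bank public at commercial banks is +184 billion.

+184 billion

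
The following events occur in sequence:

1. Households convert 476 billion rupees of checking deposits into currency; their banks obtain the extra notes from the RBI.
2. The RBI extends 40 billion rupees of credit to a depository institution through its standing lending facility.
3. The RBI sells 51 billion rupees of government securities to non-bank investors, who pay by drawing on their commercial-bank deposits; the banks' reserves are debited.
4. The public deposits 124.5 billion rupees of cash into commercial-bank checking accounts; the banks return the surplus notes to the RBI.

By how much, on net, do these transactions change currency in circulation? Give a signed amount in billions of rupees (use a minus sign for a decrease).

+351.5 billion

Currency withdrawal 476 billion rupees: notes leave the central bank → +476B.
Discount-window loan 40 billion rupees: no currency enters or leaves circulation → 0.
Asset sale (to non-banks) 51 billion rupees: no currency enters or leaves circulation → 0.
Currency deposit 124.5 billion rupees: notes return to the central bank → −124.5B.
Net: 476 + 0 + 0 − 124.5 = +351.5 billion.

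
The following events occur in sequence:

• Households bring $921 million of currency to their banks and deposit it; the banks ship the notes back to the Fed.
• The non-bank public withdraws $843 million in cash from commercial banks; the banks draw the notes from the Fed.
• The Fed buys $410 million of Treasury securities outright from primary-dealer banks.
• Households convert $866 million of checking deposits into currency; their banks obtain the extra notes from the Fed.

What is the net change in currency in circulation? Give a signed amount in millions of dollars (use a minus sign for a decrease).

+$788 million

Fed balance sheet:
  Assets:      Securities +$410M
  Liabilities: Bank reserves −$378M, Currency in circulation +$788M
Commercial banking system:
  Assets:      Reserves at CB −$378M, Securities −$410M
  Liabilities: Checkable deposits −$788M
So the change in currency in circulation is +$788 million.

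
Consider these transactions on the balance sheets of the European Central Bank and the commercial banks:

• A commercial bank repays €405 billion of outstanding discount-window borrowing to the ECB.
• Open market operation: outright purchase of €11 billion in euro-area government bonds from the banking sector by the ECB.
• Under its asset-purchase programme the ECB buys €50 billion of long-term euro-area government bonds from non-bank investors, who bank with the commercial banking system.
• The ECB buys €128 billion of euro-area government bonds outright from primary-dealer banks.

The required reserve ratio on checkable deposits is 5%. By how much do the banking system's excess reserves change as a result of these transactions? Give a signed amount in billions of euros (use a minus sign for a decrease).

-€218.5 billion

Discount-window repayment €405 billion: reserves −€405B, deposits 0.
OMO purchase (from banks) €11 billion: reserves +€11B, deposits 0.
Asset purchase (from non-banks) €50 billion: reserves +€50B, deposits +€50B.
OMO purchase (from banks) €128 billion: reserves +€128B, deposits 0.
Totals: Δreserves = −€216B, Δdeposits = +€50B.
Δrequired reserves = 5% × +€50B = +€2.5B.
Δexcess reserves = Δreserves − Δrequired = −€216B − (+€2.5B) = -€218.5 billion.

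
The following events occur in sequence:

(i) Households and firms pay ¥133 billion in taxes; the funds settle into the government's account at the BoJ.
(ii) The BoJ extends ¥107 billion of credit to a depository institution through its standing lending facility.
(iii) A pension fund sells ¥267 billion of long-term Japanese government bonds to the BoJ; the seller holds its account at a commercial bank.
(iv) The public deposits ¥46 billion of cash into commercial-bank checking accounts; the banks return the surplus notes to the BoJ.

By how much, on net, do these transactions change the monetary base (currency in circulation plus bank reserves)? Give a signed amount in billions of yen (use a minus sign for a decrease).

+¥241 billion

BoJ balance sheet:
  Assets:      Securities +¥267B, Loans to banks +¥107B
  Liabilities: Bank reserves +¥287B, Currency in circulation −¥46B, Government deposits +¥133B
Commercial banking system:
  Assets:      Reserves at CB +¥287B
  Liabilities: Checkable deposits +¥180B, Borrowings from CB +¥107B
Monetary base = currency + reserves: −¥46B + (+¥287B) = +¥241 billion.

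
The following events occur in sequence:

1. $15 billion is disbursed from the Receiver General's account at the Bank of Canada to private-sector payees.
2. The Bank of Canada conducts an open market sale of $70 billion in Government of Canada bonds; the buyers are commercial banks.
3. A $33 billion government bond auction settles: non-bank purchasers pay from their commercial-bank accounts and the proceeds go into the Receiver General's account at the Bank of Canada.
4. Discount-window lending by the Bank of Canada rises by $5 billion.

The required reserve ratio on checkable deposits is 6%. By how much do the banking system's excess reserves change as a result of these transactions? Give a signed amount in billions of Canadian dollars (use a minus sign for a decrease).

Government spending $15 billion: reserves +$15B, deposits +$15B.
OMO sale (to banks) $70 billion: reserves −$70B, deposits 0.
Government account inflow $33 billion: reserves −$33B, deposits −$33B.
Discount-window loan $5 billion: reserves +$5B, deposits 0.
Totals: Δreserves = −$83B, Δdeposits = −$18B.
Δrequired reserves = 6% × −$18B = −$1.08B.
Δexcess reserves = Δreserves − Δrequired = −$83B − (−$1.08B) = -$81.92 billion.

-$81.92 billion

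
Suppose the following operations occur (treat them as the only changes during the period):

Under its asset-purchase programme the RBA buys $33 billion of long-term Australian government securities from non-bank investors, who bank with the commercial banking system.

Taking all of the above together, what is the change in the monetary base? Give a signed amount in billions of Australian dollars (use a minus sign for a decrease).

+$33 billion

RBA balance sheet:
  Assets:      Securities +$33B
  Liabilities: Bank reserves +$33B
Monetary base = currency + reserves: 0 + (+$33B) = +$33 billion.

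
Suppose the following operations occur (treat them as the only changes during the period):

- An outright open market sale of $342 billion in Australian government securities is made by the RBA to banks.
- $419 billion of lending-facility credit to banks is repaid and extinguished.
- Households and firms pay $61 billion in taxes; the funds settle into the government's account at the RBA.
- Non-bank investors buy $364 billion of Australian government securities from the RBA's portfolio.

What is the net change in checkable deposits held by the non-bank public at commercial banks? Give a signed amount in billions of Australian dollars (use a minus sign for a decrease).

OMO sale (to banks) $342 billion: the counterparty is a bank, so public deposits are unchanged → 0.
Discount-window repayment $419 billion: the counterparty is a bank, so public deposits are unchanged → 0.
Government account inflow $61 billion: non-bank counterparties' bank balances fall → −$61B.
Asset sale (to non-banks) $364 billion: non-bank counterparties' bank balances fall → −$364B.
Net: 0 + 0 − 61 − 364 = -$425 billion.

-$425 billion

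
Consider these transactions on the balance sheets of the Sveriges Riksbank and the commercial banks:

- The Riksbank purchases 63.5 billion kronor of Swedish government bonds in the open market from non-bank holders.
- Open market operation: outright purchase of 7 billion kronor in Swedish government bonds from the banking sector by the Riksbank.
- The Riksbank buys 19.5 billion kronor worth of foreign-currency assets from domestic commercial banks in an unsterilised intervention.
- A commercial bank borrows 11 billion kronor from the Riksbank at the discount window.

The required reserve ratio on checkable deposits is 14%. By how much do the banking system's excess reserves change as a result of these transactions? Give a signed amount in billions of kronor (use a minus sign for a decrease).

+92.11 billion

Asset purchase (from non-banks) 63.5 billion kronor: reserves +63.5B, deposits +63.5B.
OMO purchase (from banks) 7 billion kronor: reserves +7B, deposits 0.
FX purchase 19.5 billion kronor: reserves +19.5B, deposits 0.
Discount-window loan 11 billion kronor: reserves +11B, deposits 0.
Totals: Δreserves = +101B, Δdeposits = +63.5B.
Δrequired reserves = 14% × +63.5B = +8.89B.
Δexcess reserves = Δreserves − Δrequired = +101B − (+8.89B) = +92.11 billion.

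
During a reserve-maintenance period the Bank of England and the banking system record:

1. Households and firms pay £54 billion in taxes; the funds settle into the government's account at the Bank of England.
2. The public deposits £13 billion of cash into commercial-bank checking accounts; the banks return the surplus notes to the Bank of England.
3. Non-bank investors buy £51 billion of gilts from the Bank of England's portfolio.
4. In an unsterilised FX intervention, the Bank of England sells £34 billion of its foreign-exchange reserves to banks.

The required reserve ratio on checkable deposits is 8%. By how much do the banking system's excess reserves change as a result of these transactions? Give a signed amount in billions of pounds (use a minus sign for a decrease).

-£118.64 billion

Government account inflow £54 billion: reserves −£54B, deposits −£54B.
Currency deposit £13 billion: reserves +£13B, deposits +£13B.
Asset sale (to non-banks) £51 billion: reserves −£51B, deposits −£51B.
FX sale £34 billion: reserves −£34B, deposits 0.
Totals: Δreserves = −£126B, Δdeposits = −£92B.
Δrequired reserves = 8% × −£92B = −£7.36B.
Δexcess reserves = Δreserves − Δrequired = −£126B − (−£7.36B) = -£118.64 billion.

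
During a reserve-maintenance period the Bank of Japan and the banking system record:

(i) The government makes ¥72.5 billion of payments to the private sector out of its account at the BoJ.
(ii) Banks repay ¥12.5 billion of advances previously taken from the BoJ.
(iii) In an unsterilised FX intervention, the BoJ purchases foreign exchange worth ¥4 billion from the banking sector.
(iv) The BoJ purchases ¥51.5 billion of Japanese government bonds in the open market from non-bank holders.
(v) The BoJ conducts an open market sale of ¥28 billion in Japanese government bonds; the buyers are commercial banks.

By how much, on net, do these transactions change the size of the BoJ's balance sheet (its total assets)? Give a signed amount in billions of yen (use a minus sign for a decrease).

Government spending ¥72.5 billion: only the composition of liabilities changes → 0.
Discount-window repayment ¥12.5 billion: a BoJ asset is shed → −¥12.5B.
FX purchase ¥4 billion: a BoJ asset is acquired → +¥4B.
Asset purchase (from non-banks) ¥51.5 billion: a BoJ asset is acquired → +¥51.5B.
OMO sale (to banks) ¥28 billion: a BoJ asset is shed → −¥28B.
Net: 0 − 12.5 + 4 + 51.5 − 28 = +¥15 billion.

+¥15 billion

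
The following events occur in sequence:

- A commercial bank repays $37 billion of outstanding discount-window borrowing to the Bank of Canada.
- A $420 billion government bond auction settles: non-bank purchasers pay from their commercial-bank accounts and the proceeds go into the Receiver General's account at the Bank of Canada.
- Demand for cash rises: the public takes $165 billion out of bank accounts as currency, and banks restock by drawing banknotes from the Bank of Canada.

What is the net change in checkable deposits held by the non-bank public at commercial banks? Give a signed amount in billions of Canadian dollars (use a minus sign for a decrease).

Bank of Canada balance sheet:
  Assets:      Loans to banks −$37B
  Liabilities: Bank reserves −$622B, Currency in circulation +$165B, Government deposits +$420B
Commercial banking system:
  Assets:      Reserves at CB −$622B
  Liabilities: Checkable deposits −$585B, Borrowings from CB −$37B
So the change in checkable deposits held by the non-bank public at commercial banks is -$585 billion.

-$585 billion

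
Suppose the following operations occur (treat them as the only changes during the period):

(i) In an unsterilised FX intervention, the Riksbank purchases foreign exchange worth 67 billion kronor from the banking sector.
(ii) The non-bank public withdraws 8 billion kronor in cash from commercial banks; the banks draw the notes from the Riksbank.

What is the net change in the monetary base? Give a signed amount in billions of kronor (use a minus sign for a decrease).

Riksbank balance sheet:
  Assets:      Foreign assets +67B
  Liabilities: Bank reserves +59B, Currency in circulation +8B
Monetary base = currency + reserves: +8B + (+59B) = +67 billion.

+67 billion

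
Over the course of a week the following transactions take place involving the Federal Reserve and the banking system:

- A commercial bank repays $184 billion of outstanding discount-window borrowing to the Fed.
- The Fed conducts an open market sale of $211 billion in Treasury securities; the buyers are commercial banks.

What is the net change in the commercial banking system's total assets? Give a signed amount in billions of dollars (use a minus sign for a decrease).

Discount-window repayment $184 billion: bank balance sheets shrink → −$184B.
OMO sale (to banks) $211 billion: just an asset swap on bank balance sheets → 0.
Net: −184 + 0 = -$184 billion.

-$184 billion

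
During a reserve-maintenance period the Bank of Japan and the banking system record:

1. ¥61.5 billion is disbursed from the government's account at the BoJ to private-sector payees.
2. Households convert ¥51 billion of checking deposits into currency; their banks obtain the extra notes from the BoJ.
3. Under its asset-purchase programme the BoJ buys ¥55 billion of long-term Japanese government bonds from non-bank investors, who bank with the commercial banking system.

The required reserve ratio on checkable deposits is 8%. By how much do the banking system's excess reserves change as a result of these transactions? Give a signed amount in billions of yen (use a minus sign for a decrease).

Government spending ¥61.5 billion: reserves +¥61.5B, deposits +¥61.5B.
Currency withdrawal ¥51 billion: reserves −¥51B, deposits −¥51B.
Asset purchase (from non-banks) ¥55 billion: reserves +¥55B, deposits +¥55B.
Totals: Δreserves = +¥65.5B, Δdeposits = +¥65.5B.
Δrequired reserves = 8% × +¥65.5B = +¥5.24B.
Δexcess reserves = Δreserves − Δrequired = +¥65.5B − (+¥5.24B) = +¥60.26 billion.

+¥60.26 billion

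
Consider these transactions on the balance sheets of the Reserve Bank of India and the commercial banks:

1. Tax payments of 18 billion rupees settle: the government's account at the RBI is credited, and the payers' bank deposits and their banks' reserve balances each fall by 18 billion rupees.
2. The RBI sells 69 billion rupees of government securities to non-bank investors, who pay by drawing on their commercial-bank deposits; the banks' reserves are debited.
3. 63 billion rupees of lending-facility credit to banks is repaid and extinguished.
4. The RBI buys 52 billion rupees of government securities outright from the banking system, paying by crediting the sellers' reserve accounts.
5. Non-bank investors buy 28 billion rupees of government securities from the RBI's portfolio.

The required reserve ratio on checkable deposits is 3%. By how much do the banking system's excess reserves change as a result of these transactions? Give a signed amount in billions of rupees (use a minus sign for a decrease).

-122.55 billion

Government account inflow 18 billion rupees: reserves −18B, deposits −18B.
Asset sale (to non-banks) 69 billion rupees: reserves −69B, deposits −69B.
Discount-window repayment 63 billion rupees: reserves −63B, deposits 0.
OMO purchase (from banks) 52 billion rupees: reserves +52B, deposits 0.
Asset sale (to non-banks) 28 billion rupees: reserves −28B, deposits −28B.
Totals: Δreserves = −126B, Δdeposits = −115B.
Δrequired reserves = 3% × −115B = −3.45B.
Δexcess reserves = Δreserves − Δrequired = −126B − (−3.45B) = -122.55 billion.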